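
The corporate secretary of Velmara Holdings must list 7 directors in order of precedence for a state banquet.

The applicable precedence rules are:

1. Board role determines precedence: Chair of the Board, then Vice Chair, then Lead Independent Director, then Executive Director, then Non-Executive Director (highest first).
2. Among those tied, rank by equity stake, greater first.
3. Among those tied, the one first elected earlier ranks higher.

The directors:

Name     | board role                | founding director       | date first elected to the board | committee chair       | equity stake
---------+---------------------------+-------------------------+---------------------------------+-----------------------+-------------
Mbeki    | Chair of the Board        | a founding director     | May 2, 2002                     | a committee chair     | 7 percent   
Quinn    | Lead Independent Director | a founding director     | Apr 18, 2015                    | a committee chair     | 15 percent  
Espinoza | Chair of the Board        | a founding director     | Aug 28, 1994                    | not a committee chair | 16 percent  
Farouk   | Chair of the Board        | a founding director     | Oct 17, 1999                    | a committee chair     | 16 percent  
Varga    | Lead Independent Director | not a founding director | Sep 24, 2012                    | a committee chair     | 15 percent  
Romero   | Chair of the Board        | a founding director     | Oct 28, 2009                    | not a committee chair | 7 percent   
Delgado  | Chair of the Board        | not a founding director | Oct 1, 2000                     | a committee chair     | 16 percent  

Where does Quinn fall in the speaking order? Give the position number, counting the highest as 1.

7

By board role: Espinoza, Farouk, Delgado, Mbeki and Romero (Chair of the Board); then Varga and Quinn (Lead Independent Director).
Among Espinoza, Farouk, Delgado, Mbeki and Romero, by equity stake (higher first): Espinoza, Farouk and Delgado (16 percent) before Mbeki and Romero (7 percent).
Among Espinoza, Farouk and Delgado, by date first elected to the board (earlier first): Espinoza (Aug 28, 1994) before Farouk (Oct 17, 1999) before Delgado (Oct 1, 2000).
Among Mbeki and Romero, by date first elected to the board (earlier first): Mbeki (May 2, 2002) before Romero (Oct 28, 2009).
Varga and Quinn both have equity stake 15 percent, so the next rule applies.
Among Varga and Quinn, by date first elected to the board (earlier first): Varga (Sep 24, 2012) before Quinn (Apr 18, 2015).
Order: Espinoza, Farouk, Delgado, Mbeki, Romero, Varga, Quinn. So position 7.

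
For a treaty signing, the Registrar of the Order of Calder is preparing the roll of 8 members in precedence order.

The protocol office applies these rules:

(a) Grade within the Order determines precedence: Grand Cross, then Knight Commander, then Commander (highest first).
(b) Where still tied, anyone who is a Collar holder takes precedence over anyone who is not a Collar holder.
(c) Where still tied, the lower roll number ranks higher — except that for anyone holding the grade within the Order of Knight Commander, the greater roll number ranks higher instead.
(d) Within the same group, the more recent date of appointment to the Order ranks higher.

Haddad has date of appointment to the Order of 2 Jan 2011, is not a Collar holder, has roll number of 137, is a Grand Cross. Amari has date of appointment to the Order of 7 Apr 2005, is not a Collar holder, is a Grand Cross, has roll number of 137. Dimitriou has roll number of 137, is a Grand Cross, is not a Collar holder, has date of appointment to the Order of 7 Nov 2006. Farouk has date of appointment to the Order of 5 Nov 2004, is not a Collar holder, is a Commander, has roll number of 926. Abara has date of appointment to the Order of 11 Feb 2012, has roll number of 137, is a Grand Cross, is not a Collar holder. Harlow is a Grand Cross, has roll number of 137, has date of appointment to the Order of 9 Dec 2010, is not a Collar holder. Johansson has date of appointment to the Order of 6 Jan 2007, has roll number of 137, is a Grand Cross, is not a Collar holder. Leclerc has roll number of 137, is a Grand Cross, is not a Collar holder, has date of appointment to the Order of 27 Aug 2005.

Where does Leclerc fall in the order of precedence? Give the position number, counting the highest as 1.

By grade within the Order: Abara, Haddad, Harlow, Johansson, Dimitriou, Leclerc and Amari (Grand Cross); then Farouk (Commander).
Abara, Haddad, Harlow, Johansson, Dimitriou, Leclerc and Amari are each not a Collar holder, so the next rule applies.
Abara, Haddad, Harlow, Johansson, Dimitriou, Leclerc and Amari all have roll number 137, so the next rule applies.
Among Abara, Haddad, Harlow, Johansson, Dimitriou, Leclerc and Amari, by date of appointment to the Order (later first): Abara (11 Feb 2012) before Haddad (2 Jan 2011) before Harlow (9 Dec 2010) before Johansson (6 Jan 2007) before Dimitriou (7 Nov 2006) before Leclerc (27 Aug 2005) before Amari (7 Apr 2005).
Order: Abara, Haddad, Harlow, Johansson, Dimitriou, Leclerc, Amari, Farouk. So position 6.

6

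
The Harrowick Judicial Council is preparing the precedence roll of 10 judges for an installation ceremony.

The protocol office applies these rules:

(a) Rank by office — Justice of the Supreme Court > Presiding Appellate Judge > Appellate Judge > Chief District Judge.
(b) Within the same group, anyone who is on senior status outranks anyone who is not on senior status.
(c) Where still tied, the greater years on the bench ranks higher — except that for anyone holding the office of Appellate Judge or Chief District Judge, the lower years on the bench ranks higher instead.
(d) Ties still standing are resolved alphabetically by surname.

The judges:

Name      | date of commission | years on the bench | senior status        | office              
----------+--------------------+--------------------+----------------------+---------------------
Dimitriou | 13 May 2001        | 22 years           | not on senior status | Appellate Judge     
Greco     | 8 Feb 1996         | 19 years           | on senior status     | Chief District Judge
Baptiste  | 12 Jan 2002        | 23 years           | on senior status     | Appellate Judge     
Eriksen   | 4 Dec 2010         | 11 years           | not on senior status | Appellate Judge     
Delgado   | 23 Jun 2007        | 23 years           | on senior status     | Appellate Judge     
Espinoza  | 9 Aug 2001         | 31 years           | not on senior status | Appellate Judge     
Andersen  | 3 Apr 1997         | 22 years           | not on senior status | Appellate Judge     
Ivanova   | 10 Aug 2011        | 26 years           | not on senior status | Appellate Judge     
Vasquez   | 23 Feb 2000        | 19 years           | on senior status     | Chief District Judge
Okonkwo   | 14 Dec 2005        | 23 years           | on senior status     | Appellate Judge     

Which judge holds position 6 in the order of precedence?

Dimitriou

By office: Baptiste, Delgado, Okonkwo, Eriksen, Andersen, Dimitriou, Ivanova and Espinoza (Appellate Judge); then Greco and Vasquez (Chief District Judge).
Among Baptiste, Delgado, Okonkwo, Eriksen, Andersen, Dimitriou, Ivanova and Espinoza, on senior status before not on senior status: Baptiste, Delgado and Okonkwo (on senior status) before Eriksen, Andersen, Dimitriou, Ivanova and Espinoza (not on senior status).
Baptiste, Delgado and Okonkwo all have years on the bench 23 years, so the next rule applies.
Among Baptiste, Delgado and Okonkwo, alphabetically by surname: Baptiste before Delgado before Okonkwo.
Among Eriksen, Andersen, Dimitriou, Ivanova and Espinoza, by years on the bench (lower first) (reversed rule for this group): Eriksen (11 years) before Andersen and Dimitriou (22 years) before Ivanova (26 years) before Espinoza (31 years).
Among Andersen and Dimitriou, alphabetically by surname: Andersen before Dimitriou.
Greco and Vasquez are each on senior status, so the next rule applies.
Greco and Vasquez both have years on the bench 19 years, so the next rule applies.
Among Greco and Vasquez, alphabetically by surname: Greco before Vasquez.
Order: Baptiste, Delgado, Okonkwo, Eriksen, Andersen, Dimitriou, Ivanova, Espinoza, Greco, Vasquez.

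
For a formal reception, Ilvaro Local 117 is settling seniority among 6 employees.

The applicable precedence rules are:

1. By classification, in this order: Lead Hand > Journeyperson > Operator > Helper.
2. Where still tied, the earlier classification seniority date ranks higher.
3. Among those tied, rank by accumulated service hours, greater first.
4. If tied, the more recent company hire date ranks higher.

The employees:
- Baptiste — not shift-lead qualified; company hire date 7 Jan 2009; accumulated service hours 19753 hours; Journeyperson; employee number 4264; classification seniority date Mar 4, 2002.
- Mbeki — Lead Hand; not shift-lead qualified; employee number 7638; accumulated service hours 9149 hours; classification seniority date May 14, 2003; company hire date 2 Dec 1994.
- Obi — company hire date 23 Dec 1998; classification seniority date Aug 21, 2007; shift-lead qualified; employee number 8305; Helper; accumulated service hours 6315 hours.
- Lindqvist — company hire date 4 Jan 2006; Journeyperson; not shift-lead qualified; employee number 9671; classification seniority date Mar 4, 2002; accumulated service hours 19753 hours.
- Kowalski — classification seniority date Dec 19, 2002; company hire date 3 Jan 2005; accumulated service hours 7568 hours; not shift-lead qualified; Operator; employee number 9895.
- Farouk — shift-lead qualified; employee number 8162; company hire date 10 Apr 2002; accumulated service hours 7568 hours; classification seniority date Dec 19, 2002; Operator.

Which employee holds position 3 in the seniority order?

Lindqvist

By classification: Mbeki (Lead Hand); then Baptiste and Lindqvist (Journeyperson); then Kowalski and Farouk (Operator); then Obi (Helper).
Baptiste and Lindqvist both have classification seniority date Mar 4, 2002, so the next rule applies.
Baptiste and Lindqvist both have accumulated service hours 19753 hours, so the next rule applies.
Among Baptiste and Lindqvist, by company hire date (later first): Baptiste (7 Jan 2009) before Lindqvist (4 Jan 2006).
Kowalski and Farouk both have classification seniority date Dec 19, 2002, so the next rule applies.
Kowalski and Farouk both have accumulated service hours 7568 hours, so the next rule applies.
Among Kowalski and Farouk, by company hire date (later first): Kowalski (3 Jan 2005) before Farouk (10 Apr 2002).
Order: Mbeki, Baptiste, Lindqvist, Kowalski, Farouk, Obi.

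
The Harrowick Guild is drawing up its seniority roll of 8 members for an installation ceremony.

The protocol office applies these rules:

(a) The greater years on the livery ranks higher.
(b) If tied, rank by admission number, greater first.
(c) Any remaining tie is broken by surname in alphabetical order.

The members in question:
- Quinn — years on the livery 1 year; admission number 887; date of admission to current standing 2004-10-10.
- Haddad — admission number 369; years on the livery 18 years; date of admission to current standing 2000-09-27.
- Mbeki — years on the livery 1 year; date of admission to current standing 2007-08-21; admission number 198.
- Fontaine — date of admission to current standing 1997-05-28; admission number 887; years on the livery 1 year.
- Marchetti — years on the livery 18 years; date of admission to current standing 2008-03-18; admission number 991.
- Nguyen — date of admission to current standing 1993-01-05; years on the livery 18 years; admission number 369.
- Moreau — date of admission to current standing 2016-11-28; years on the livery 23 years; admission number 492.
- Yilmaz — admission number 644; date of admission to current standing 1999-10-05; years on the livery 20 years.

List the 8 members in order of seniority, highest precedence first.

By years on the livery (higher first): Moreau (23 years); then Yilmaz (20 years); then Marchetti, Haddad and Nguyen (each 18 years); then Fontaine, Quinn and Mbeki (each 1 year).
Among Marchetti, Haddad and Nguyen, by admission number (higher first): Marchetti (991) before Haddad and Nguyen (369).
Among Haddad and Nguyen, alphabetically by surname: Haddad before Nguyen.
Among Fontaine, Quinn and Mbeki, by admission number (higher first): Fontaine and Quinn (887) before Mbeki (198).
Among Fontaine and Quinn, alphabetically by surname: Fontaine before Quinn.
Full order: Moreau, Yilmaz, Marchetti, Haddad, Nguyen, Fontaine, Quinn, Mbeki.

Moreau, Yilmaz, Marchetti, Haddad, Nguyen, Fontaine, Quinn, Mbeki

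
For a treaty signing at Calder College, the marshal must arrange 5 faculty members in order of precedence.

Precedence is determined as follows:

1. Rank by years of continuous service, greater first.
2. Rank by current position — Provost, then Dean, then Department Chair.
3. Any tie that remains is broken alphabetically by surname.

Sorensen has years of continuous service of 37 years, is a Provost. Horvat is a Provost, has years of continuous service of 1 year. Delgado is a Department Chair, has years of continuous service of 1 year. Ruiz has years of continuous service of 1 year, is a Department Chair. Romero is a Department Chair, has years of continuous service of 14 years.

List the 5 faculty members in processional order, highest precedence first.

By years of continuous service (higher first): Sorensen (37 years); then Romero (14 years); then Horvat, Delgado and Ruiz (each 1 year).
Among Horvat, Delgado and Ruiz, by current position: Horvat (Provost) before Delgado and Ruiz (Department Chair).
Among Delgado and Ruiz, alphabetically by surname: Delgado before Ruiz.
Full order: Sorensen, Romero, Horvat, Delgado, Ruiz.

Sorensen, Romero, Horvat, Delgado, Ruiz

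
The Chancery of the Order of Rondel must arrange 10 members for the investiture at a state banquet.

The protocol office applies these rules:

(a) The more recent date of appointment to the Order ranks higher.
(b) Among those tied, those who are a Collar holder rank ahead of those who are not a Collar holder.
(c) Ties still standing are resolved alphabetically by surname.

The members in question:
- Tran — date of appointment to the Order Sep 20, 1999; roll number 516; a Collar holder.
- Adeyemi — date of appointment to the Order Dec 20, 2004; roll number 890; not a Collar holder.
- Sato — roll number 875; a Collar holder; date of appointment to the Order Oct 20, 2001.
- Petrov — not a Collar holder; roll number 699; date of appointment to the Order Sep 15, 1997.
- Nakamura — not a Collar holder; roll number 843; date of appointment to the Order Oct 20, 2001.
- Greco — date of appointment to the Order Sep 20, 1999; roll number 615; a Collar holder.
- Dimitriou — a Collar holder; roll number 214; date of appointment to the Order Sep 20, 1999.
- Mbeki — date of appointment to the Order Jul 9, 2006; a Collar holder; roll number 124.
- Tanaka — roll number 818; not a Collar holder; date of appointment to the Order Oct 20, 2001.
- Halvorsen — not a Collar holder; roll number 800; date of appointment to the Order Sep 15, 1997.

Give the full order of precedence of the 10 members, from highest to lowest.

By date of appointment to the Order (later first): Mbeki (Jul 9, 2006); then Adeyemi (Dec 20, 2004); then Sato, Nakamura and Tanaka (each Oct 20, 2001); then Dimitriou, Greco and Tran (each Sep 20, 1999); then Halvorsen and Petrov (both Sep 15, 1997).
Among Sato, Nakamura and Tanaka, a Collar holder before not a Collar holder: Sato (a Collar holder) before Nakamura and Tanaka (not a Collar holder).
Among Nakamura and Tanaka, alphabetically by surname: Nakamura before Tanaka.
Dimitriou, Greco and Tran are each a Collar holder, so the next rule applies.
Among Dimitriou, Greco and Tran, alphabetically by surname: Dimitriou before Greco before Tran.
Halvorsen and Petrov are each not a Collar holder, so the next rule applies.
Among Halvorsen and Petrov, alphabetically by surname: Halvorsen before Petrov.
Full order: Mbeki, Adeyemi, Sato, Nakamura, Tanaka, Dimitriou, Greco, Tran, Halvorsen, Petrov.

Mbeki, Adeyemi, Sato, Nakamura, Tanaka, Dimitriou, Greco, Tran, Halvorsen, Petrov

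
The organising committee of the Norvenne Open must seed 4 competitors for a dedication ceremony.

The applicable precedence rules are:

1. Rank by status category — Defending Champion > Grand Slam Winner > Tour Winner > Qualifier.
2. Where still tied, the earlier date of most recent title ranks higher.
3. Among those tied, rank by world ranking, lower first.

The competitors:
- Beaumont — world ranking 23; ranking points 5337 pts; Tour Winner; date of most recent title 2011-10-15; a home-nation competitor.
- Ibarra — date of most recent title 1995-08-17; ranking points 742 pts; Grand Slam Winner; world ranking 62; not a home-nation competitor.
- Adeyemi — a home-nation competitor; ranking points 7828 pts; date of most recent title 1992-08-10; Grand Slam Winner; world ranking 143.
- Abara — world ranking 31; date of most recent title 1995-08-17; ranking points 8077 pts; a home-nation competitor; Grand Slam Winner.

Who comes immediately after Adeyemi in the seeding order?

Abara

By status category: Adeyemi, Abara and Ibarra (Grand Slam Winner); then Beaumont (Tour Winner).
Among Adeyemi, Abara and Ibarra, by date of most recent title (earlier first): Adeyemi (1992-08-10) before Abara and Ibarra (1995-08-17).
Among Abara and Ibarra, by world ranking (lower first): Abara (31) before Ibarra (62).
Order: Adeyemi, Abara, Ibarra, Beaumont.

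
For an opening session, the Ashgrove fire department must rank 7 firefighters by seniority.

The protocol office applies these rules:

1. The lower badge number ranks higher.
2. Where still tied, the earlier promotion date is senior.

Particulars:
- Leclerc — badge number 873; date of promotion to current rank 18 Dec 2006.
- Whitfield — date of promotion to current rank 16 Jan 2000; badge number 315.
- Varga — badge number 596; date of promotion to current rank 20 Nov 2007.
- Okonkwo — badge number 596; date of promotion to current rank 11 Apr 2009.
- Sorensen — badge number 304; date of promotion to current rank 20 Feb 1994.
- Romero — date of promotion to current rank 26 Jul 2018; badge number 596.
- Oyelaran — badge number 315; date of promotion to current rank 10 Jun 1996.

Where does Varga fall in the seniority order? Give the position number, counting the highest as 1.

4

By badge number (lower first): Sorensen (304); then Oyelaran and Whitfield (both 315); then Varga, Okonkwo and Romero (each 596); then Leclerc (873).
Among Oyelaran and Whitfield, by date of promotion to current rank (earlier first): Oyelaran (10 Jun 1996) before Whitfield (16 Jan 2000).
Among Varga, Okonkwo and Romero, by date of promotion to current rank (earlier first): Varga (20 Nov 2007) before Okonkwo (11 Apr 2009) before Romero (26 Jul 2018).
Order: Sorensen, Oyelaran, Whitfield, Varga, Okonkwo, Romero, Leclerc. So position 4.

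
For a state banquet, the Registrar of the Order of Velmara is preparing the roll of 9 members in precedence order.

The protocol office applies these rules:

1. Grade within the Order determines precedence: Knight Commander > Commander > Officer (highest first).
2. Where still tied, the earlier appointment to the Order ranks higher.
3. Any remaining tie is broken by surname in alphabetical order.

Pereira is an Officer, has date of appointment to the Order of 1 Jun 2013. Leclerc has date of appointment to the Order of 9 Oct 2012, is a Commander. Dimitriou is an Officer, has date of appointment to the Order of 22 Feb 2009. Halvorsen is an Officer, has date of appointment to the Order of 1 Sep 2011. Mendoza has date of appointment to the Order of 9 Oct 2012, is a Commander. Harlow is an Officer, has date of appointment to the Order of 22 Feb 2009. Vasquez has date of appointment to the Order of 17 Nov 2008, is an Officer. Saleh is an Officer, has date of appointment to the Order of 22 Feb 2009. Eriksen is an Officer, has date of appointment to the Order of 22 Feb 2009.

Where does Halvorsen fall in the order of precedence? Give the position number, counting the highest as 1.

By grade within the Order: Leclerc and Mendoza (Commander); then Vasquez, Dimitriou, Eriksen, Harlow, Saleh, Halvorsen and Pereira (Officer).
Leclerc and Mendoza both have date of appointment to the Order 9 Oct 2012, so the next rule applies.
Among Leclerc and Mendoza, alphabetically by surname: Leclerc before Mendoza.
Among Vasquez, Dimitriou, Eriksen, Harlow, Saleh, Halvorsen and Pereira, by date of appointment to the Order (earlier first): Vasquez (17 Nov 2008) before Dimitriou, Eriksen, Harlow and Saleh (22 Feb 2009) before Halvorsen (1 Sep 2011) before Pereira (1 Jun 2013).
Among Dimitriou, Eriksen, Harlow and Saleh, alphabetically by surname: Dimitriou before Eriksen before Harlow before Saleh.
Order: Leclerc, Mendoza, Vasquez, Dimitriou, Eriksen, Harlow, Saleh, Halvorsen, Pereira. So position 8.

8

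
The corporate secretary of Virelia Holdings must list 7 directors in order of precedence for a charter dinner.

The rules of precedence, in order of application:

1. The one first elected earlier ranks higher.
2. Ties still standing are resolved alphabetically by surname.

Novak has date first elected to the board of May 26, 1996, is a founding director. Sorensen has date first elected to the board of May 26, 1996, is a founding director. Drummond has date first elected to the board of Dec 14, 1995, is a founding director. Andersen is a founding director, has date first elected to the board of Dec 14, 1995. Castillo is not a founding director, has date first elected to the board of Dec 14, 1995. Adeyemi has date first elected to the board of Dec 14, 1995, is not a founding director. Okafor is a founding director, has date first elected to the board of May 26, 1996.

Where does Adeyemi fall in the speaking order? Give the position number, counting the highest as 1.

1

By date first elected to the board (earlier first): Adeyemi, Andersen, Castillo and Drummond (each Dec 14, 1995); then Novak, Okafor and Sorensen (each May 26, 1996).
Among Adeyemi, Andersen, Castillo and Drummond, alphabetically by surname: Adeyemi before Andersen before Castillo before Drummond.
Among Novak, Okafor and Sorensen, alphabetically by surname: Novak before Okafor before Sorensen.
Order: Adeyemi, Andersen, Castillo, Drummond, Novak, Okafor, Sorensen. So position 1.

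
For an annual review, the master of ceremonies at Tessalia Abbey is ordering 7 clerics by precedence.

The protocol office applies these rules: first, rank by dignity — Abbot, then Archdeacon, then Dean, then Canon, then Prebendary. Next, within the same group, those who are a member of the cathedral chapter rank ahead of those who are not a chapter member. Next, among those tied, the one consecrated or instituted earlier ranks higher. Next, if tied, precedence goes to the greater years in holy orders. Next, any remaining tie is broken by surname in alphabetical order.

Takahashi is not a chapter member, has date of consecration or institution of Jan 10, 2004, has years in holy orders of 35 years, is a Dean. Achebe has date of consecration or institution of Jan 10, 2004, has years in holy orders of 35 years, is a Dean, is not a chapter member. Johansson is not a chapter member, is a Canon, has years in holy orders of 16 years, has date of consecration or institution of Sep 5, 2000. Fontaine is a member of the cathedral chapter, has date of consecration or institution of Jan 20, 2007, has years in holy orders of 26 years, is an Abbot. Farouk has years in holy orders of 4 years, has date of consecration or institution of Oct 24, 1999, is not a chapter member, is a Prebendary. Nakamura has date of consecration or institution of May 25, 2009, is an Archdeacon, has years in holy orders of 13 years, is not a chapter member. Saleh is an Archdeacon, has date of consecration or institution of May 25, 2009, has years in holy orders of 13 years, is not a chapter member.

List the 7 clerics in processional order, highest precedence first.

Fontaine, Nakamura, Saleh, Achebe, Takahashi, Johansson, Farouk

By dignity: Fontaine (Abbot); then Nakamura and Saleh (Archdeacon); then Achebe and Takahashi (Dean); then Johansson (Canon); then Farouk (Prebendary).
Nakamura and Saleh are each not a chapter member, so the next rule applies.
Nakamura and Saleh both have date of consecration or institution May 25, 2009, so the next rule applies.
Nakamura and Saleh both have years in holy orders 13 years, so the next rule applies.
Among Nakamura and Saleh, alphabetically by surname: Nakamura before Saleh.
Achebe and Takahashi are each not a chapter member, so the next rule applies.
Achebe and Takahashi both have date of consecration or institution Jan 10, 2004, so the next rule applies.
Achebe and Takahashi both have years in holy orders 35 years, so the next rule applies.
Among Achebe and Takahashi, alphabetically by surname: Achebe before Takahashi.
Full order: Fontaine, Nakamura, Saleh, Achebe, Takahashi, Johansson, Farouk.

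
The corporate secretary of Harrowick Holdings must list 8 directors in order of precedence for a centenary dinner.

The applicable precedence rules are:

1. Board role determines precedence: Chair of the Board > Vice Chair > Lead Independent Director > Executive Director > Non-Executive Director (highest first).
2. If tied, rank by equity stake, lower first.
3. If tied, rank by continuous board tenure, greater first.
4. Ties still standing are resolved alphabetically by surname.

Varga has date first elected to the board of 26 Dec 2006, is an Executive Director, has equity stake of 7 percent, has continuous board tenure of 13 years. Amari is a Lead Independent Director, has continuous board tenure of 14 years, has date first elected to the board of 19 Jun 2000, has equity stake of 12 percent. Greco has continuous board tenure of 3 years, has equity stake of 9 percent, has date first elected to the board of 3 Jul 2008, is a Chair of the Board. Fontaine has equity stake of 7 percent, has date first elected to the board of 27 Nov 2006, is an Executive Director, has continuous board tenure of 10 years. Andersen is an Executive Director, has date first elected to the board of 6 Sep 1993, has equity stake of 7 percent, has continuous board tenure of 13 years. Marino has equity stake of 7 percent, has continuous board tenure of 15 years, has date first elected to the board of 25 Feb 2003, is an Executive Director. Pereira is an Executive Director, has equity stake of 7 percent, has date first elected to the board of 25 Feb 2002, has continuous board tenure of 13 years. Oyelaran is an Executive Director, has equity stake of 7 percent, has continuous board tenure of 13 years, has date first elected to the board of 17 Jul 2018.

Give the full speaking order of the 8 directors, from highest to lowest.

By board role: Greco (Chair of the Board); then Amari (Lead Independent Director); then Marino, Andersen, Oyelaran, Pereira, Varga and Fontaine (Executive Director).
Marino, Andersen, Oyelaran, Pereira, Varga and Fontaine all have equity stake 7 percent, so the next rule applies.
Among Marino, Andersen, Oyelaran, Pereira, Varga and Fontaine, by continuous board tenure (higher first): Marino (15 years) before Andersen, Oyelaran, Pereira and Varga (13 years) before Fontaine (10 years).
Among Andersen, Oyelaran, Pereira and Varga, alphabetically by surname: Andersen before Oyelaran before Pereira before Varga.
Full order: Greco, Amari, Marino, Andersen, Oyelaran, Pereira, Varga, Fontaine.

Greco, Amari, Marino, Andersen, Oyelaran, Pereira, Varga, Fontaine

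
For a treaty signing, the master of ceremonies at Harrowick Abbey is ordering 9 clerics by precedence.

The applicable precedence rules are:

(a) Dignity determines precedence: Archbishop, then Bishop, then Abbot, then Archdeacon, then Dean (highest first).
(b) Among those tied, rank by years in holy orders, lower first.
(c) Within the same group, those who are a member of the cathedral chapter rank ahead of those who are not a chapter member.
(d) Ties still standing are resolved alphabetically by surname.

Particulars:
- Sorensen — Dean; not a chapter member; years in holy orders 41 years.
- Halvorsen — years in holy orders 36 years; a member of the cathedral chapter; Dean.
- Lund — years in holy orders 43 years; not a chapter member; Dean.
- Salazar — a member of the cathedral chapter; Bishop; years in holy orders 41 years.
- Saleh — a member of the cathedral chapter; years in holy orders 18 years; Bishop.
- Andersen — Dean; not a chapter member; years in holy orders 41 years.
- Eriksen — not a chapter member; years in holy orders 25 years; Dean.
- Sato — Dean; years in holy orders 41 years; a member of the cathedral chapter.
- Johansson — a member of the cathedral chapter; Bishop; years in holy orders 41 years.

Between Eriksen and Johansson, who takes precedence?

Johansson

By dignity: Saleh, Johansson and Salazar (Bishop); then Eriksen, Halvorsen, Sato, Andersen, Sorensen and Lund (Dean).
Among Saleh, Johansson and Salazar, by years in holy orders (lower first): Saleh (18 years) before Johansson and Salazar (41 years).
Johansson and Salazar are each a member of the cathedral chapter, so the next rule applies.
Among Johansson and Salazar, alphabetically by surname: Johansson before Salazar.
Among Eriksen, Halvorsen, Sato, Andersen, Sorensen and Lund, by years in holy orders (lower first): Eriksen (25 years) before Halvorsen (36 years) before Sato, Andersen and Sorensen (41 years) before Lund (43 years).
Among Sato, Andersen and Sorensen, a member of the cathedral chapter before not a chapter member: Sato (a member of the cathedral chapter) before Andersen and Sorensen (not a chapter member).
Among Andersen and Sorensen, alphabetically by surname: Andersen before Sorensen.
So Johansson takes precedence.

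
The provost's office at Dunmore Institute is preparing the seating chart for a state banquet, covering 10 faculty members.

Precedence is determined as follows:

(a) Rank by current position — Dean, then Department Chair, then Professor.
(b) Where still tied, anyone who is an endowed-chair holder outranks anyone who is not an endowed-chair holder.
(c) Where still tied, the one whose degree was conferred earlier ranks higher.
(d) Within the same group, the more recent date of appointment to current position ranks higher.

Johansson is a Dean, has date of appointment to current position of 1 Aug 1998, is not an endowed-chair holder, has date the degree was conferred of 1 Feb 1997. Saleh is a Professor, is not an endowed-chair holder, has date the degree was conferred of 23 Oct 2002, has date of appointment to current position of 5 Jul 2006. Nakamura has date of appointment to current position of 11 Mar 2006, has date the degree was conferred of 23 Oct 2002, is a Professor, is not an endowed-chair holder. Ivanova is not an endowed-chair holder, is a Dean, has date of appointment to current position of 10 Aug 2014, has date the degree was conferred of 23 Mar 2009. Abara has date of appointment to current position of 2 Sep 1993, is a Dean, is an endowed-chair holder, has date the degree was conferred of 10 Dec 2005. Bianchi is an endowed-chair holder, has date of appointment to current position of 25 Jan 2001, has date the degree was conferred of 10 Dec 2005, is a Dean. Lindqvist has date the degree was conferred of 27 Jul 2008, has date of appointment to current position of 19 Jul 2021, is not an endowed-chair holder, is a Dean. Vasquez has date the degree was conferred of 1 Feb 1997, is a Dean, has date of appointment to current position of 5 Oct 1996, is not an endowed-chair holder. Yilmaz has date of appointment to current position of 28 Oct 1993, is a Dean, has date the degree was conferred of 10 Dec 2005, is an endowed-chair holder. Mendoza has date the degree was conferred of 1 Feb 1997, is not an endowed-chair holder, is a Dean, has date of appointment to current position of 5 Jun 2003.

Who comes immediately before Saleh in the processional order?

By current position: Bianchi, Yilmaz, Abara, Mendoza, Johansson, Vasquez, Lindqvist and Ivanova (Dean); then Saleh and Nakamura (Professor).
Among Bianchi, Yilmaz, Abara, Mendoza, Johansson, Vasquez, Lindqvist and Ivanova, an endowed-chair holder before not an endowed-chair holder: Bianchi, Yilmaz and Abara (an endowed-chair holder) before Mendoza, Johansson, Vasquez, Lindqvist and Ivanova (not an endowed-chair holder).
Bianchi, Yilmaz and Abara all have date the degree was conferred 10 Dec 2005, so the next rule applies.
Among Bianchi, Yilmaz and Abara, by date of appointment to current position (later first): Bianchi (25 Jan 2001) before Yilmaz (28 Oct 1993) before Abara (2 Sep 1993).
Among Mendoza, Johansson, Vasquez, Lindqvist and Ivanova, by date the degree was conferred (earlier first): Mendoza, Johansson and Vasquez (1 Feb 1997) before Lindqvist (27 Jul 2008) before Ivanova (23 Mar 2009).
Among Mendoza, Johansson and Vasquez, by date of appointment to current position (later first): Mendoza (5 Jun 2003) before Johansson (1 Aug 1998) before Vasquez (5 Oct 1996).
Saleh and Nakamura are each not an endowed-chair holder, so the next rule applies.
Saleh and Nakamura both have date the degree was conferred 23 Oct 2002, so the next rule applies.
Among Saleh and Nakamura, by date of appointment to current position (later first): Saleh (5 Jul 2006) before Nakamura (11 Mar 2006).
Order: Bianchi, Yilmaz, Abara, Mendoza, Johansson, Vasquez, Lindqvist, Ivanova, Saleh, Nakamura.

Ivanova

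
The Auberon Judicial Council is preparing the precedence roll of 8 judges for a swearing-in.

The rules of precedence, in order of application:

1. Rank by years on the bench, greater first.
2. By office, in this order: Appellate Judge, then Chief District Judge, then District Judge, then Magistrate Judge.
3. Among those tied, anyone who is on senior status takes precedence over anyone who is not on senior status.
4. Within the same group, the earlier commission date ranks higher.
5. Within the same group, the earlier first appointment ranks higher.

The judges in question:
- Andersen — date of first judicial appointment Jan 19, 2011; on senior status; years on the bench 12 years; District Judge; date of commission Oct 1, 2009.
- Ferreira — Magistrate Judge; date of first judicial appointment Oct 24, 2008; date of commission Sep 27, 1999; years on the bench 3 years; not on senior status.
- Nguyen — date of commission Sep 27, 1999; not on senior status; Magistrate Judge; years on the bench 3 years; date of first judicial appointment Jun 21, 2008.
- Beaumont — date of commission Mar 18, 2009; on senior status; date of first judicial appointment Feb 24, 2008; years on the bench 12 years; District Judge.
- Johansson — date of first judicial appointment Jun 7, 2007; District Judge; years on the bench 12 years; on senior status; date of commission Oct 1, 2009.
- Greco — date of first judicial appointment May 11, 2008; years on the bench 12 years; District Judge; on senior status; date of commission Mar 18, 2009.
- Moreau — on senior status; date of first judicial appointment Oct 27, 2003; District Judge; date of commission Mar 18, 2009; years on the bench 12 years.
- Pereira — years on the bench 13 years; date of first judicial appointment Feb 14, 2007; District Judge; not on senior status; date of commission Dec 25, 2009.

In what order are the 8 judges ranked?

By years on the bench (higher first): Pereira (13 years); then Moreau, Beaumont, Greco, Johansson and Andersen (each 12 years); then Nguyen and Ferreira (both 3 years).
Moreau, Beaumont, Greco, Johansson and Andersen are each District Judge, so the next rule applies.
Moreau, Beaumont, Greco, Johansson and Andersen are each on senior status, so the next rule applies.
Among Moreau, Beaumont, Greco, Johansson and Andersen, by date of commission (earlier first): Moreau, Beaumont and Greco (Mar 18, 2009) before Johansson and Andersen (Oct 1, 2009).
Among Moreau, Beaumont and Greco, by date of first judicial appointment (earlier first): Moreau (Oct 27, 2003) before Beaumont (Feb 24, 2008) before Greco (May 11, 2008).
Among Johansson and Andersen, by date of first judicial appointment (earlier first): Johansson (Jun 7, 2007) before Andersen (Jan 19, 2011).
Nguyen and Ferreira are each Magistrate Judge, so the next rule applies.
Nguyen and Ferreira are each not on senior status, so the next rule applies.
Nguyen and Ferreira both have date of commission Sep 27, 1999, so the next rule applies.
Among Nguyen and Ferreira, by date of first judicial appointment (earlier first): Nguyen (Jun 21, 2008) before Ferreira (Oct 24, 2008).
Full order: Pereira, Moreau, Beaumont, Greco, Johansson, Andersen, Nguyen, Ferreira.

Pereira, Moreau, Beaumont, Greco, Johansson, Andersen, Nguyen, Ferreira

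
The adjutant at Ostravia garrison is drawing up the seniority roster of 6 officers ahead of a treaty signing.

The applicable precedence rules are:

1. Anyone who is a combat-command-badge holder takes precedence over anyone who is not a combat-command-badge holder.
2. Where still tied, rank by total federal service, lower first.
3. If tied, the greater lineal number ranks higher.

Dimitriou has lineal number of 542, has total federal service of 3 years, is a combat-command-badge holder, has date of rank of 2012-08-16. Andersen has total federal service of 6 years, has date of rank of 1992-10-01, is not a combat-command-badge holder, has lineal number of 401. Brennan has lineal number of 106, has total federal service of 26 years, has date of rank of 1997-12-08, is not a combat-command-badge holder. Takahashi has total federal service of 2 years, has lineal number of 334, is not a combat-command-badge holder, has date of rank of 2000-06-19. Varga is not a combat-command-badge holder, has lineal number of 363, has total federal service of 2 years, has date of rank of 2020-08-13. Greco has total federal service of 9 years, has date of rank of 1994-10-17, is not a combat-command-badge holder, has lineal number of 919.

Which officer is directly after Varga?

Takahashi

By the first rule: Dimitriou (a combat-command-badge holder); then Varga, Takahashi, Andersen, Greco and Brennan (each not a combat-command-badge holder).
Among Varga, Takahashi, Andersen, Greco and Brennan, by total federal service (lower first): Varga and Takahashi (2 years) before Andersen (6 years) before Greco (9 years) before Brennan (26 years).
Among Varga and Takahashi, by lineal number (higher first): Varga (363) before Takahashi (334).
Order: Dimitriou, Varga, Takahashi, Andersen, Greco, Brennan.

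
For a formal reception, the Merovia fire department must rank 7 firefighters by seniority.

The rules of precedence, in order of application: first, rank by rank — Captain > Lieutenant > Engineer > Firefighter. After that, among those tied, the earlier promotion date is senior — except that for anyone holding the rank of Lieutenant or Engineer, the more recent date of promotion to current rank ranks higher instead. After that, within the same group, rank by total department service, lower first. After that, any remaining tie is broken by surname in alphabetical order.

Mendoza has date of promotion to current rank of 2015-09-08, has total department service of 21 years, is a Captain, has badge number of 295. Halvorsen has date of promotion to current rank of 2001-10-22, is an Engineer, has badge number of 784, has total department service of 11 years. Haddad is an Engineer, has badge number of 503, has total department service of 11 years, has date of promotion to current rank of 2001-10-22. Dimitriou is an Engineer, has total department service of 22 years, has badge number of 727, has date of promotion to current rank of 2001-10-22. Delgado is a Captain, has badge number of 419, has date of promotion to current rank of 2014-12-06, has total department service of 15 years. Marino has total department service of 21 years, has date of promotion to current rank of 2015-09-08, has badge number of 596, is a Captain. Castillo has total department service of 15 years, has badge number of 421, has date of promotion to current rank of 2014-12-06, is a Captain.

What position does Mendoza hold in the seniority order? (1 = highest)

4

By rank: Castillo, Delgado, Marino and Mendoza (Captain); then Haddad, Halvorsen and Dimitriou (Engineer).
Among Castillo, Delgado, Marino and Mendoza, by date of promotion to current rank (earlier first): Castillo and Delgado (2014-12-06) before Marino and Mendoza (2015-09-08).
Castillo and Delgado both have total department service 15 years, so the next rule applies.
Among Castillo and Delgado, alphabetically by surname: Castillo before Delgado.
Marino and Mendoza both have total department service 21 years, so the next rule applies.
Among Marino and Mendoza, alphabetically by surname: Marino before Mendoza.
Haddad, Halvorsen and Dimitriou all have date of promotion to current rank 2001-10-22, so the next rule applies.
Among Haddad, Halvorsen and Dimitriou, by total department service (lower first): Haddad and Halvorsen (11 years) before Dimitriou (22 years).
Among Haddad and Halvorsen, alphabetically by surname: Haddad before Halvorsen.
Order: Castillo, Delgado, Marino, Mendoza, Haddad, Halvorsen, Dimitriou. So position 4.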